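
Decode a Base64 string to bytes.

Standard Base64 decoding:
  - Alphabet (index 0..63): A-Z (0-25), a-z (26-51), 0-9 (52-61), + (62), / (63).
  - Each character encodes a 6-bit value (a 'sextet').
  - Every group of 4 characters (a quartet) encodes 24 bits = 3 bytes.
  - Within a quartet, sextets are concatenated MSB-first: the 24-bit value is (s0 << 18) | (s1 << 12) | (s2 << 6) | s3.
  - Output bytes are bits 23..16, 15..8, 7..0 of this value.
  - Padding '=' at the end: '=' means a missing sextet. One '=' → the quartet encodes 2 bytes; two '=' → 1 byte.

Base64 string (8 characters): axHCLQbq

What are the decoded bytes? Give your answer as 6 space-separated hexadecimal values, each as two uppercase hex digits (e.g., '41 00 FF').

After char 0 ('a'=26): chars_in_quartet=1 acc=0x1A bytes_emitted=0
After char 1 ('x'=49): chars_in_quartet=2 acc=0x6B1 bytes_emitted=0
After char 2 ('H'=7): chars_in_quartet=3 acc=0x1AC47 bytes_emitted=0
After char 3 ('C'=2): chars_in_quartet=4 acc=0x6B11C2 -> emit 6B 11 C2, reset; bytes_emitted=3
After char 4 ('L'=11): chars_in_quartet=1 acc=0xB bytes_emitted=3
After char 5 ('Q'=16): chars_in_quartet=2 acc=0x2D0 bytes_emitted=3
After char 6 ('b'=27): chars_in_quartet=3 acc=0xB41B bytes_emitted=3
After char 7 ('q'=42): chars_in_quartet=4 acc=0x2D06EA -> emit 2D 06 EA, reset; bytes_emitted=6

Answer: 6B 11 C2 2D 06 EA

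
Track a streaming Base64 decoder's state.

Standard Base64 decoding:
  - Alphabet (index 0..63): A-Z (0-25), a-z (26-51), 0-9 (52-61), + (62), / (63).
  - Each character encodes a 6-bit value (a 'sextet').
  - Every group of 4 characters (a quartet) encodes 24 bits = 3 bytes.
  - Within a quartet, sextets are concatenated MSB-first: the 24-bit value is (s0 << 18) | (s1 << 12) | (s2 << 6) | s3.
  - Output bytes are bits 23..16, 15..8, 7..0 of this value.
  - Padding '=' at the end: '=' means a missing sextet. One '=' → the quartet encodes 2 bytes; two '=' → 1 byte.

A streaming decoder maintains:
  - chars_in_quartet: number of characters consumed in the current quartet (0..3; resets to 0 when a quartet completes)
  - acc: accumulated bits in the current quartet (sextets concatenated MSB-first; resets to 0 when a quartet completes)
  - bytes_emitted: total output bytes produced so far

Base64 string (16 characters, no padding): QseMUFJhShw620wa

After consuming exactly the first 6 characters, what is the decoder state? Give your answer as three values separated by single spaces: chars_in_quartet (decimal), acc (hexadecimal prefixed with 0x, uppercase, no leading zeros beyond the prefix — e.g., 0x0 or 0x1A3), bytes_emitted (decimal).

After char 0 ('Q'=16): chars_in_quartet=1 acc=0x10 bytes_emitted=0
After char 1 ('s'=44): chars_in_quartet=2 acc=0x42C bytes_emitted=0
After char 2 ('e'=30): chars_in_quartet=3 acc=0x10B1E bytes_emitted=0
After char 3 ('M'=12): chars_in_quartet=4 acc=0x42C78C -> emit 42 C7 8C, reset; bytes_emitted=3
After char 4 ('U'=20): chars_in_quartet=1 acc=0x14 bytes_emitted=3
After char 5 ('F'=5): chars_in_quartet=2 acc=0x505 bytes_emitted=3

Answer: 2 0x505 3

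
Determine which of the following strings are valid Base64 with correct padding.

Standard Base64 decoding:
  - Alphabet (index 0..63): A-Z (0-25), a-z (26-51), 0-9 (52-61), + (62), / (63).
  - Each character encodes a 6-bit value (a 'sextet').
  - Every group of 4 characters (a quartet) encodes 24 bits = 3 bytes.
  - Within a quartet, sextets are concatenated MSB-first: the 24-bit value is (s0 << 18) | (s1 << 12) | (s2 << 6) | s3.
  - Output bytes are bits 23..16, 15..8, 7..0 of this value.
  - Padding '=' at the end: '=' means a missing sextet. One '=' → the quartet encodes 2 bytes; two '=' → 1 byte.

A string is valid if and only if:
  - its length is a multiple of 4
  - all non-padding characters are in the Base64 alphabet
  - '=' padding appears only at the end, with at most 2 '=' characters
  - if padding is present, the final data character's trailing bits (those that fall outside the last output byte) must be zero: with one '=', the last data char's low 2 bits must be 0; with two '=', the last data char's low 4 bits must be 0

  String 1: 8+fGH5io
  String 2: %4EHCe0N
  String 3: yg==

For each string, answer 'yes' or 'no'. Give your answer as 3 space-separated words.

Answer: yes no yes

Derivation:
String 1: '8+fGH5io' → valid
String 2: '%4EHCe0N' → invalid (bad char(s): ['%'])
String 3: 'yg==' → valid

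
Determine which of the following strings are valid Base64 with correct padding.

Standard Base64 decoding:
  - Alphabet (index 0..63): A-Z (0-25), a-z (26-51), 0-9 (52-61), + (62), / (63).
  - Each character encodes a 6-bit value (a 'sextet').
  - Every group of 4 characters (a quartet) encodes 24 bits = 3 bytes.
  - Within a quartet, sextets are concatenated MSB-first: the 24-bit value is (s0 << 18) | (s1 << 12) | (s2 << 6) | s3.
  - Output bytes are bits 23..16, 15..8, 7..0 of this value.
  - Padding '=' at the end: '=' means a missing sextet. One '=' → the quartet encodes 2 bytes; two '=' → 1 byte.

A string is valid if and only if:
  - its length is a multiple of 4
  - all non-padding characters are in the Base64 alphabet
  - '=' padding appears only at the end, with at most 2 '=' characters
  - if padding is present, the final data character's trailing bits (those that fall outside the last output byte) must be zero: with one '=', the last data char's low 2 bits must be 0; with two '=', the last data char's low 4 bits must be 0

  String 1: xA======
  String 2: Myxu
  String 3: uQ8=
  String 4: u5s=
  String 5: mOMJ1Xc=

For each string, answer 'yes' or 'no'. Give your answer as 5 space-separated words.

Answer: no yes yes yes yes

Derivation:
String 1: 'xA======' → invalid (6 pad chars (max 2))
String 2: 'Myxu' → valid
String 3: 'uQ8=' → valid
String 4: 'u5s=' → valid
String 5: 'mOMJ1Xc=' → valid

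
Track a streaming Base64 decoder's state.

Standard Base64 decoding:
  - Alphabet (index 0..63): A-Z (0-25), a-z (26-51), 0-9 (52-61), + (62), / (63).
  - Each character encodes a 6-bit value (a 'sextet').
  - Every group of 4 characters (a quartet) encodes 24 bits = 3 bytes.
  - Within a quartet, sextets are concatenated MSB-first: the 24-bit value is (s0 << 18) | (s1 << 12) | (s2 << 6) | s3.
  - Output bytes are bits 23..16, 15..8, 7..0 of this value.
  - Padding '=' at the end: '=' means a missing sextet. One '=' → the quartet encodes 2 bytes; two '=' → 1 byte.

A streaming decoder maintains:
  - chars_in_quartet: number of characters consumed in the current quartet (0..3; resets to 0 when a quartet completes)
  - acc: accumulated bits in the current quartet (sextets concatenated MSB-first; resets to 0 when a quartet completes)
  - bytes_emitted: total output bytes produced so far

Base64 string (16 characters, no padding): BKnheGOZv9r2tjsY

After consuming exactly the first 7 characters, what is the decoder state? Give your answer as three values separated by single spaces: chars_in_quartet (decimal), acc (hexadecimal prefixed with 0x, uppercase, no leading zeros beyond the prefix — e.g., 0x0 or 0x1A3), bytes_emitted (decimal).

After char 0 ('B'=1): chars_in_quartet=1 acc=0x1 bytes_emitted=0
After char 1 ('K'=10): chars_in_quartet=2 acc=0x4A bytes_emitted=0
After char 2 ('n'=39): chars_in_quartet=3 acc=0x12A7 bytes_emitted=0
After char 3 ('h'=33): chars_in_quartet=4 acc=0x4A9E1 -> emit 04 A9 E1, reset; bytes_emitted=3
After char 4 ('e'=30): chars_in_quartet=1 acc=0x1E bytes_emitted=3
After char 5 ('G'=6): chars_in_quartet=2 acc=0x786 bytes_emitted=3
After char 6 ('O'=14): chars_in_quartet=3 acc=0x1E18E bytes_emitted=3

Answer: 3 0x1E18E 3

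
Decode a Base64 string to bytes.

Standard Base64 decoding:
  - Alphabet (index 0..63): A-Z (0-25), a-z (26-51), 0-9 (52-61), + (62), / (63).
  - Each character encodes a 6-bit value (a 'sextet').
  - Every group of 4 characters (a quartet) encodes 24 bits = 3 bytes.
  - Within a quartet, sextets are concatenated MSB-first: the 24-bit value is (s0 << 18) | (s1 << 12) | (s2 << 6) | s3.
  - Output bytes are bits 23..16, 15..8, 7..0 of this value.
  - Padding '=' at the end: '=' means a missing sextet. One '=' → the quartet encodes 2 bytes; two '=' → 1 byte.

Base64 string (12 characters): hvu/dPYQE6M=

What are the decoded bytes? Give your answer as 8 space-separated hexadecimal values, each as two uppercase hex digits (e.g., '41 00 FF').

Answer: 86 FB BF 74 F6 10 13 A3

Derivation:
After char 0 ('h'=33): chars_in_quartet=1 acc=0x21 bytes_emitted=0
After char 1 ('v'=47): chars_in_quartet=2 acc=0x86F bytes_emitted=0
After char 2 ('u'=46): chars_in_quartet=3 acc=0x21BEE bytes_emitted=0
After char 3 ('/'=63): chars_in_quartet=4 acc=0x86FBBF -> emit 86 FB BF, reset; bytes_emitted=3
After char 4 ('d'=29): chars_in_quartet=1 acc=0x1D bytes_emitted=3
After char 5 ('P'=15): chars_in_quartet=2 acc=0x74F bytes_emitted=3
After char 6 ('Y'=24): chars_in_quartet=3 acc=0x1D3D8 bytes_emitted=3
After char 7 ('Q'=16): chars_in_quartet=4 acc=0x74F610 -> emit 74 F6 10, reset; bytes_emitted=6
After char 8 ('E'=4): chars_in_quartet=1 acc=0x4 bytes_emitted=6
After char 9 ('6'=58): chars_in_quartet=2 acc=0x13A bytes_emitted=6
After char 10 ('M'=12): chars_in_quartet=3 acc=0x4E8C bytes_emitted=6
Padding '=': partial quartet acc=0x4E8C -> emit 13 A3; bytes_emitted=8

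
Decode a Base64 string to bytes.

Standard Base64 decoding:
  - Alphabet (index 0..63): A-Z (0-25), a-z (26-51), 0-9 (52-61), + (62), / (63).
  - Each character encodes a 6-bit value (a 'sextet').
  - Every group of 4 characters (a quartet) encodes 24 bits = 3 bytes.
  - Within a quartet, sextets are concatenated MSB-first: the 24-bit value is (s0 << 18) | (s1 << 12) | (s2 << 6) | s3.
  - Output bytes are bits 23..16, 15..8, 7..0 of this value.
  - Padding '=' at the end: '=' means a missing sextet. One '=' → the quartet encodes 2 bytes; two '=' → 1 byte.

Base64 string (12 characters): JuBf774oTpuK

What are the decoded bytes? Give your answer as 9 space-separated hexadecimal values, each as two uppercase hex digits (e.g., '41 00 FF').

Answer: 26 E0 5F EF BE 28 4E 9B 8A

Derivation:
After char 0 ('J'=9): chars_in_quartet=1 acc=0x9 bytes_emitted=0
After char 1 ('u'=46): chars_in_quartet=2 acc=0x26E bytes_emitted=0
After char 2 ('B'=1): chars_in_quartet=3 acc=0x9B81 bytes_emitted=0
After char 3 ('f'=31): chars_in_quartet=4 acc=0x26E05F -> emit 26 E0 5F, reset; bytes_emitted=3
After char 4 ('7'=59): chars_in_quartet=1 acc=0x3B bytes_emitted=3
After char 5 ('7'=59): chars_in_quartet=2 acc=0xEFB bytes_emitted=3
After char 6 ('4'=56): chars_in_quartet=3 acc=0x3BEF8 bytes_emitted=3
After char 7 ('o'=40): chars_in_quartet=4 acc=0xEFBE28 -> emit EF BE 28, reset; bytes_emitted=6
After char 8 ('T'=19): chars_in_quartet=1 acc=0x13 bytes_emitted=6
After char 9 ('p'=41): chars_in_quartet=2 acc=0x4E9 bytes_emitted=6
After char 10 ('u'=46): chars_in_quartet=3 acc=0x13A6E bytes_emitted=6
After char 11 ('K'=10): chars_in_quartet=4 acc=0x4E9B8A -> emit 4E 9B 8A, reset; bytes_emitted=9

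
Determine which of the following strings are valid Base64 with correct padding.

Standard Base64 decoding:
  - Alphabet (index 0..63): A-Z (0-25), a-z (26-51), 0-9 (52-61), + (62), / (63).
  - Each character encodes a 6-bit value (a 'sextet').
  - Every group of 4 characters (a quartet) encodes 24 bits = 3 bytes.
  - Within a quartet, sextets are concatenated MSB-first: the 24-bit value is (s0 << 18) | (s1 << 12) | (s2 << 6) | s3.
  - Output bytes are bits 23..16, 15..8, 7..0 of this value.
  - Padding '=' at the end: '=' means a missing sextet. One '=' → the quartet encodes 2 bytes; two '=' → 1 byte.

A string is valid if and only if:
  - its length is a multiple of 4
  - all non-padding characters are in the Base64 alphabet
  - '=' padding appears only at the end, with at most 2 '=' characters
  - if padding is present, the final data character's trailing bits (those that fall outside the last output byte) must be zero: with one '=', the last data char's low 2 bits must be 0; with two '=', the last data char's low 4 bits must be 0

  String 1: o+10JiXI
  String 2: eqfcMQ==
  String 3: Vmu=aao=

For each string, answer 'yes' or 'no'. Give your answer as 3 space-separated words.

String 1: 'o+10JiXI' → valid
String 2: 'eqfcMQ==' → valid
String 3: 'Vmu=aao=' → invalid (bad char(s): ['=']; '=' in middle)

Answer: yes yes no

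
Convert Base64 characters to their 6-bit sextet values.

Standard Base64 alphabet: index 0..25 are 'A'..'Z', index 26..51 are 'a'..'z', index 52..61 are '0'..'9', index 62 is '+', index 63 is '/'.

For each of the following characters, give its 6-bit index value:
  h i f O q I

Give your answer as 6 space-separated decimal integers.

'h': a..z range, 26 + ord('h') − ord('a') = 33
'i': a..z range, 26 + ord('i') − ord('a') = 34
'f': a..z range, 26 + ord('f') − ord('a') = 31
'O': A..Z range, ord('O') − ord('A') = 14
'q': a..z range, 26 + ord('q') − ord('a') = 42
'I': A..Z range, ord('I') − ord('A') = 8

Answer: 33 34 31 14 42 8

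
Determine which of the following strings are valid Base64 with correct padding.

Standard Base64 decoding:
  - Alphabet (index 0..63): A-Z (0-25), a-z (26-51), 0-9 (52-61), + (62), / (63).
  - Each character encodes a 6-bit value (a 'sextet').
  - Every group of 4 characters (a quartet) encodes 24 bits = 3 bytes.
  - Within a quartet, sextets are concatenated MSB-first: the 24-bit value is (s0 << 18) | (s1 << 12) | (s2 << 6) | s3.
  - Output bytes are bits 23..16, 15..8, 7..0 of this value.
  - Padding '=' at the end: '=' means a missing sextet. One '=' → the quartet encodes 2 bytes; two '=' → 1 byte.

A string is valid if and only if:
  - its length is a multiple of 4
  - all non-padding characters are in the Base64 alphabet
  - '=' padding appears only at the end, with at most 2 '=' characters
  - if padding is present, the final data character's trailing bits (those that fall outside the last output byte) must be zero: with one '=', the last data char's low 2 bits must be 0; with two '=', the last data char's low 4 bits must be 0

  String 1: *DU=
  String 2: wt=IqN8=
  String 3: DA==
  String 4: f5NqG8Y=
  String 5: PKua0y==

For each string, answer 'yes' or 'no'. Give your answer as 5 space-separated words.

Answer: no no yes yes no

Derivation:
String 1: '*DU=' → invalid (bad char(s): ['*'])
String 2: 'wt=IqN8=' → invalid (bad char(s): ['=']; '=' in middle)
String 3: 'DA==' → valid
String 4: 'f5NqG8Y=' → valid
String 5: 'PKua0y==' → invalid (bad trailing bits)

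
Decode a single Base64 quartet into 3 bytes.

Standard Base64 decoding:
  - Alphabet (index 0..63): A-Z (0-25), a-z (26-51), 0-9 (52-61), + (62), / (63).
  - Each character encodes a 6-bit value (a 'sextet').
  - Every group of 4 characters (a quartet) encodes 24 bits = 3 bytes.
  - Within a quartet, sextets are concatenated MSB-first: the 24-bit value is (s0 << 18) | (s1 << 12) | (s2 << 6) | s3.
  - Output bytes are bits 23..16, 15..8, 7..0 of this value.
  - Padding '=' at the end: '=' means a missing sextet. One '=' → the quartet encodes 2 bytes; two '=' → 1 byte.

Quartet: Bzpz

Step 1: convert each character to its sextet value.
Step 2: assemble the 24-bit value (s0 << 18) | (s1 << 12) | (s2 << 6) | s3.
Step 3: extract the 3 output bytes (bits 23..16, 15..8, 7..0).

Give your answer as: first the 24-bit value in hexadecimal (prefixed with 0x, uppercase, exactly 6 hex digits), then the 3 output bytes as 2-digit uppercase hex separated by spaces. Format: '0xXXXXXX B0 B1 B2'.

Sextets: B=1, z=51, p=41, z=51
24-bit: (1<<18) | (51<<12) | (41<<6) | 51
      = 0x040000 | 0x033000 | 0x000A40 | 0x000033
      = 0x073A73
Bytes: (v>>16)&0xFF=07, (v>>8)&0xFF=3A, v&0xFF=73

Answer: 0x073A73 07 3A 73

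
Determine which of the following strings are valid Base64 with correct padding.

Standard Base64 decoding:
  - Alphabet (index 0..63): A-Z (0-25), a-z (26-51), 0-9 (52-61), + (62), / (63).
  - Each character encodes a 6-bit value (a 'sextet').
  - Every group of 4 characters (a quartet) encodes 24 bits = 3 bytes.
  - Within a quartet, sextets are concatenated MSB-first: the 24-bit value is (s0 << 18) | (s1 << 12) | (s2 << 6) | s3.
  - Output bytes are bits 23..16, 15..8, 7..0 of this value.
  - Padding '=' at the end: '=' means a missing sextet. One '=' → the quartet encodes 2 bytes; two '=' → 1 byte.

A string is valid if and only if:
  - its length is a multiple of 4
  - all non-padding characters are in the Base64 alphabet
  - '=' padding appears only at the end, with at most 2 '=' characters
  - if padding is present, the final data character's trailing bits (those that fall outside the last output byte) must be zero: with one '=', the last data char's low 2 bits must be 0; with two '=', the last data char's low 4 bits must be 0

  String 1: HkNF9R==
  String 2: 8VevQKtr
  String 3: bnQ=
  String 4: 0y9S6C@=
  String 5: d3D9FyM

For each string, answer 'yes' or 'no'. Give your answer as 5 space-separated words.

Answer: no yes yes no no

Derivation:
String 1: 'HkNF9R==' → invalid (bad trailing bits)
String 2: '8VevQKtr' → valid
String 3: 'bnQ=' → valid
String 4: '0y9S6C@=' → invalid (bad char(s): ['@'])
String 5: 'd3D9FyM' → invalid (len=7 not mult of 4)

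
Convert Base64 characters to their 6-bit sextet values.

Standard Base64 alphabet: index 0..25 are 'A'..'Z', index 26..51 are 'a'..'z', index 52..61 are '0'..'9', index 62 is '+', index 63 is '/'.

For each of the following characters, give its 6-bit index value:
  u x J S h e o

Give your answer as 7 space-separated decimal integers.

'u': a..z range, 26 + ord('u') − ord('a') = 46
'x': a..z range, 26 + ord('x') − ord('a') = 49
'J': A..Z range, ord('J') − ord('A') = 9
'S': A..Z range, ord('S') − ord('A') = 18
'h': a..z range, 26 + ord('h') − ord('a') = 33
'e': a..z range, 26 + ord('e') − ord('a') = 30
'o': a..z range, 26 + ord('o') − ord('a') = 40

Answer: 46 49 9 18 33 30 40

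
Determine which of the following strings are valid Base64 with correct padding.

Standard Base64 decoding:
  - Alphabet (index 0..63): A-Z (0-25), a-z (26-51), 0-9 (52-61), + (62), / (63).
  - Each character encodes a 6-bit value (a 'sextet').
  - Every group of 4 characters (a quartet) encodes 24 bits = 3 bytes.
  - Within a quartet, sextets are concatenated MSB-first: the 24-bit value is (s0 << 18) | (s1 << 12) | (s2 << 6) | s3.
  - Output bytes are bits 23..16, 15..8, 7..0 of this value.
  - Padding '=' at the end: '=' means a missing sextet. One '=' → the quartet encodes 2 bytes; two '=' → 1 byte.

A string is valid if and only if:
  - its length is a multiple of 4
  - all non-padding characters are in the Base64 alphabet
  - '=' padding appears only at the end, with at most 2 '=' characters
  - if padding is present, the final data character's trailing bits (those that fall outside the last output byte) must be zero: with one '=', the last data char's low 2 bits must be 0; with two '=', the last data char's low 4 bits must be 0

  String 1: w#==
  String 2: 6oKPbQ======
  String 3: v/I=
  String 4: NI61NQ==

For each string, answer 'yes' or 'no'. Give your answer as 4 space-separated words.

String 1: 'w#==' → invalid (bad char(s): ['#'])
String 2: '6oKPbQ======' → invalid (6 pad chars (max 2))
String 3: 'v/I=' → valid
String 4: 'NI61NQ==' → valid

Answer: no no yes yes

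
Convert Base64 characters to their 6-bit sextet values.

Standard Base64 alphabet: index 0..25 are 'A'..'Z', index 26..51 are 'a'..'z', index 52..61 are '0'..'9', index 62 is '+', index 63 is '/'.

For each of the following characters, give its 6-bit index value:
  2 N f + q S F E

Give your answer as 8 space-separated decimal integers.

Answer: 54 13 31 62 42 18 5 4

Derivation:
'2': 0..9 range, 52 + ord('2') − ord('0') = 54
'N': A..Z range, ord('N') − ord('A') = 13
'f': a..z range, 26 + ord('f') − ord('a') = 31
'+': index 62
'q': a..z range, 26 + ord('q') − ord('a') = 42
'S': A..Z range, ord('S') − ord('A') = 18
'F': A..Z range, ord('F') − ord('A') = 5
'E': A..Z range, ord('E') − ord('A') = 4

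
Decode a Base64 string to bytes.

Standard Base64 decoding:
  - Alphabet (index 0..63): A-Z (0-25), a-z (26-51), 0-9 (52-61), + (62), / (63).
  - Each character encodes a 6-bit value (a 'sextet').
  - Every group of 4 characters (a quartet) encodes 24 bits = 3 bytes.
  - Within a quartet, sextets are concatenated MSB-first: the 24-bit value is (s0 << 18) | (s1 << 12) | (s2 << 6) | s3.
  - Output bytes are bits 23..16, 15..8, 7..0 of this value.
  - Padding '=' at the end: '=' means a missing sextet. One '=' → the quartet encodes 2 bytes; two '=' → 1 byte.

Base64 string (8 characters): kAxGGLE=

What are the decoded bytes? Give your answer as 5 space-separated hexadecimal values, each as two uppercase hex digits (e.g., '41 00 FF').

After char 0 ('k'=36): chars_in_quartet=1 acc=0x24 bytes_emitted=0
After char 1 ('A'=0): chars_in_quartet=2 acc=0x900 bytes_emitted=0
After char 2 ('x'=49): chars_in_quartet=3 acc=0x24031 bytes_emitted=0
After char 3 ('G'=6): chars_in_quartet=4 acc=0x900C46 -> emit 90 0C 46, reset; bytes_emitted=3
After char 4 ('G'=6): chars_in_quartet=1 acc=0x6 bytes_emitted=3
After char 5 ('L'=11): chars_in_quartet=2 acc=0x18B bytes_emitted=3
After char 6 ('E'=4): chars_in_quartet=3 acc=0x62C4 bytes_emitted=3
Padding '=': partial quartet acc=0x62C4 -> emit 18 B1; bytes_emitted=5

Answer: 90 0C 46 18 B1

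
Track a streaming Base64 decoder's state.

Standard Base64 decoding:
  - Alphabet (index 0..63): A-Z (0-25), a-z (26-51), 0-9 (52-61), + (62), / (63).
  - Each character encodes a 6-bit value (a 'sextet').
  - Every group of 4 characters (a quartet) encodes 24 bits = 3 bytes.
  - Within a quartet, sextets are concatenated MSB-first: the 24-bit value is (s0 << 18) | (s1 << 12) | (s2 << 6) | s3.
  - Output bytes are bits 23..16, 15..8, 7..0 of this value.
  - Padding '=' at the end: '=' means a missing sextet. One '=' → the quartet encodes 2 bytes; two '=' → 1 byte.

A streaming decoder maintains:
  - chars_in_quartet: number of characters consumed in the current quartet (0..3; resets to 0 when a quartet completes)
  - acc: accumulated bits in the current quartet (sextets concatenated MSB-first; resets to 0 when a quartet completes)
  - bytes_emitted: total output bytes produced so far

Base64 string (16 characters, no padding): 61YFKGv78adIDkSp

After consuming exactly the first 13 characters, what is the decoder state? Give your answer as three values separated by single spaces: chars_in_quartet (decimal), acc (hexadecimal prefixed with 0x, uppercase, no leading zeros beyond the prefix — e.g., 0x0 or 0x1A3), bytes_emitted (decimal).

Answer: 1 0x3 9

Derivation:
After char 0 ('6'=58): chars_in_quartet=1 acc=0x3A bytes_emitted=0
After char 1 ('1'=53): chars_in_quartet=2 acc=0xEB5 bytes_emitted=0
After char 2 ('Y'=24): chars_in_quartet=3 acc=0x3AD58 bytes_emitted=0
After char 3 ('F'=5): chars_in_quartet=4 acc=0xEB5605 -> emit EB 56 05, reset; bytes_emitted=3
After char 4 ('K'=10): chars_in_quartet=1 acc=0xA bytes_emitted=3
After char 5 ('G'=6): chars_in_quartet=2 acc=0x286 bytes_emitted=3
After char 6 ('v'=47): chars_in_quartet=3 acc=0xA1AF bytes_emitted=3
After char 7 ('7'=59): chars_in_quartet=4 acc=0x286BFB -> emit 28 6B FB, reset; bytes_emitted=6
After char 8 ('8'=60): chars_in_quartet=1 acc=0x3C bytes_emitted=6
After char 9 ('a'=26): chars_in_quartet=2 acc=0xF1A bytes_emitted=6
After char 10 ('d'=29): chars_in_quartet=3 acc=0x3C69D bytes_emitted=6
After char 11 ('I'=8): chars_in_quartet=4 acc=0xF1A748 -> emit F1 A7 48, reset; bytes_emitted=9
After char 12 ('D'=3): chars_in_quartet=1 acc=0x3 bytes_emitted=9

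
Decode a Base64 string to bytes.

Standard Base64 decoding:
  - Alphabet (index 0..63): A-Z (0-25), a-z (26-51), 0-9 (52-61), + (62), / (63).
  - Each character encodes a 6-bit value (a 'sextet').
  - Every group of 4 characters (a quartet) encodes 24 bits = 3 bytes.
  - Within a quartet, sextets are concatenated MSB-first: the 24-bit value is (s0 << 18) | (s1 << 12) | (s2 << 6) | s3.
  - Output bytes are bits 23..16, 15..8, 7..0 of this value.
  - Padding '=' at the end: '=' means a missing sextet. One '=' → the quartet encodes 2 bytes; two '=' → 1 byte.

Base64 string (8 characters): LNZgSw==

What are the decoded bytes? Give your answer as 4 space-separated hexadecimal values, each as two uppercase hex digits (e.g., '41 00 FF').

After char 0 ('L'=11): chars_in_quartet=1 acc=0xB bytes_emitted=0
After char 1 ('N'=13): chars_in_quartet=2 acc=0x2CD bytes_emitted=0
After char 2 ('Z'=25): chars_in_quartet=3 acc=0xB359 bytes_emitted=0
After char 3 ('g'=32): chars_in_quartet=4 acc=0x2CD660 -> emit 2C D6 60, reset; bytes_emitted=3
After char 4 ('S'=18): chars_in_quartet=1 acc=0x12 bytes_emitted=3
After char 5 ('w'=48): chars_in_quartet=2 acc=0x4B0 bytes_emitted=3
Padding '==': partial quartet acc=0x4B0 -> emit 4B; bytes_emitted=4

Answer: 2C D6 60 4B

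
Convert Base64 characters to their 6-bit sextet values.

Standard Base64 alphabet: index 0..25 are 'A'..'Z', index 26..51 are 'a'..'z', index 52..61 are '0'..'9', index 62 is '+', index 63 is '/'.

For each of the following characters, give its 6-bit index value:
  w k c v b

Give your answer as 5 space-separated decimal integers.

'w': a..z range, 26 + ord('w') − ord('a') = 48
'k': a..z range, 26 + ord('k') − ord('a') = 36
'c': a..z range, 26 + ord('c') − ord('a') = 28
'v': a..z range, 26 + ord('v') − ord('a') = 47
'b': a..z range, 26 + ord('b') − ord('a') = 27

Answer: 48 36 28 47 27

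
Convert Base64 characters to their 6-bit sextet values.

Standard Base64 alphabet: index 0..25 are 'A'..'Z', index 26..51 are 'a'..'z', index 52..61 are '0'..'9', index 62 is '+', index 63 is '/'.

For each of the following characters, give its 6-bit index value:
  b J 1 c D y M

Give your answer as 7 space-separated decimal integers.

Answer: 27 9 53 28 3 50 12

Derivation:
'b': a..z range, 26 + ord('b') − ord('a') = 27
'J': A..Z range, ord('J') − ord('A') = 9
'1': 0..9 range, 52 + ord('1') − ord('0') = 53
'c': a..z range, 26 + ord('c') − ord('a') = 28
'D': A..Z range, ord('D') − ord('A') = 3
'y': a..z range, 26 + ord('y') − ord('a') = 50
'M': A..Z range, ord('M') − ord('A') = 12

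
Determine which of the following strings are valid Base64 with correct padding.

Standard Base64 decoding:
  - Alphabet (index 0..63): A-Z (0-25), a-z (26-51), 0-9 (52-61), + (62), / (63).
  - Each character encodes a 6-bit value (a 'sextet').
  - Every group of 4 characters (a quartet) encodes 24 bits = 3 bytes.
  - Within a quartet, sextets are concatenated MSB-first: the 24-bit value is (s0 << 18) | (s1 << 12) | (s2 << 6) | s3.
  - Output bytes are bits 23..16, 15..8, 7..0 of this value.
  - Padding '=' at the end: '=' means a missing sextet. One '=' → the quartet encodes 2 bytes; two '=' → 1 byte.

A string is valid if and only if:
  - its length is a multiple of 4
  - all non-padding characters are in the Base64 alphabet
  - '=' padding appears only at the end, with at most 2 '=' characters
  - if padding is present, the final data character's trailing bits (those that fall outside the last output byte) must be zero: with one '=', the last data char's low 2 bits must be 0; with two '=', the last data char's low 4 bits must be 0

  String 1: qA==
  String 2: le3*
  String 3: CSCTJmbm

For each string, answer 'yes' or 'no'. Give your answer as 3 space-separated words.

Answer: yes no yes

Derivation:
String 1: 'qA==' → valid
String 2: 'le3*' → invalid (bad char(s): ['*'])
String 3: 'CSCTJmbm' → valid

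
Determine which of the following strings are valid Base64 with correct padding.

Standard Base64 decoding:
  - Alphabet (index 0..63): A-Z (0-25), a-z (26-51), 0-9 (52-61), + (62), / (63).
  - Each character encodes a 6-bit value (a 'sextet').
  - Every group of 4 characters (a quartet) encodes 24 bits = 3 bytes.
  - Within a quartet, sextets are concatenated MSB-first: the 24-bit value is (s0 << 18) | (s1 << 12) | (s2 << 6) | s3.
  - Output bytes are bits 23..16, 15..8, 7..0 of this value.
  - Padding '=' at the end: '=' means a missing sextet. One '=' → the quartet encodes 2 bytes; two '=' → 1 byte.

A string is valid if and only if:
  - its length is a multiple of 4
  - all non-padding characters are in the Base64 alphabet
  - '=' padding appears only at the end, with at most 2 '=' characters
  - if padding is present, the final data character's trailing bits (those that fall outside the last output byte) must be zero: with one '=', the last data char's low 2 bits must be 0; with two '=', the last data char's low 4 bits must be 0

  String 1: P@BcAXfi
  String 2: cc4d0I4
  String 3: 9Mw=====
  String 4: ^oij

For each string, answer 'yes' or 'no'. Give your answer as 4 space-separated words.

String 1: 'P@BcAXfi' → invalid (bad char(s): ['@'])
String 2: 'cc4d0I4' → invalid (len=7 not mult of 4)
String 3: '9Mw=====' → invalid (5 pad chars (max 2))
String 4: '^oij' → invalid (bad char(s): ['^'])

Answer: no no no no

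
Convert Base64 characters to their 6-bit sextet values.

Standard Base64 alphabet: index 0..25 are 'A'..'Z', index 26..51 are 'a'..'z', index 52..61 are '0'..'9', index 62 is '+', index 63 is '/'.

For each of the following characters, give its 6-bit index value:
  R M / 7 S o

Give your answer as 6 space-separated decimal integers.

Answer: 17 12 63 59 18 40

Derivation:
'R': A..Z range, ord('R') − ord('A') = 17
'M': A..Z range, ord('M') − ord('A') = 12
'/': index 63
'7': 0..9 range, 52 + ord('7') − ord('0') = 59
'S': A..Z range, ord('S') − ord('A') = 18
'o': a..z range, 26 + ord('o') − ord('a') = 40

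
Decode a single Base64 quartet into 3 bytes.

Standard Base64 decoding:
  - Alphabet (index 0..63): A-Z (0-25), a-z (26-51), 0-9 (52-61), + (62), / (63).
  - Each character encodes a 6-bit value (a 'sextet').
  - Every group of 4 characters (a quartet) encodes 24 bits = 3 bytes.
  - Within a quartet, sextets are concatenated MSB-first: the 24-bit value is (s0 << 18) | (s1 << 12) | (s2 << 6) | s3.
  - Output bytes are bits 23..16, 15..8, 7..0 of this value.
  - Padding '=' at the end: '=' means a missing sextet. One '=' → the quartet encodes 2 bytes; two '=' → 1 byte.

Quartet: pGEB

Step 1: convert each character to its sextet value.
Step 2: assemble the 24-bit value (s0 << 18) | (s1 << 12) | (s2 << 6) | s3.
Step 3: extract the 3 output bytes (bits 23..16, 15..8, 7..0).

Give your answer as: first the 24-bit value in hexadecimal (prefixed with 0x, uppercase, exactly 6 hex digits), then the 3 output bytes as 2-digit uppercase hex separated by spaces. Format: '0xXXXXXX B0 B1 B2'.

Answer: 0xA46101 A4 61 01

Derivation:
Sextets: p=41, G=6, E=4, B=1
24-bit: (41<<18) | (6<<12) | (4<<6) | 1
      = 0xA40000 | 0x006000 | 0x000100 | 0x000001
      = 0xA46101
Bytes: (v>>16)&0xFF=A4, (v>>8)&0xFF=61, v&0xFF=01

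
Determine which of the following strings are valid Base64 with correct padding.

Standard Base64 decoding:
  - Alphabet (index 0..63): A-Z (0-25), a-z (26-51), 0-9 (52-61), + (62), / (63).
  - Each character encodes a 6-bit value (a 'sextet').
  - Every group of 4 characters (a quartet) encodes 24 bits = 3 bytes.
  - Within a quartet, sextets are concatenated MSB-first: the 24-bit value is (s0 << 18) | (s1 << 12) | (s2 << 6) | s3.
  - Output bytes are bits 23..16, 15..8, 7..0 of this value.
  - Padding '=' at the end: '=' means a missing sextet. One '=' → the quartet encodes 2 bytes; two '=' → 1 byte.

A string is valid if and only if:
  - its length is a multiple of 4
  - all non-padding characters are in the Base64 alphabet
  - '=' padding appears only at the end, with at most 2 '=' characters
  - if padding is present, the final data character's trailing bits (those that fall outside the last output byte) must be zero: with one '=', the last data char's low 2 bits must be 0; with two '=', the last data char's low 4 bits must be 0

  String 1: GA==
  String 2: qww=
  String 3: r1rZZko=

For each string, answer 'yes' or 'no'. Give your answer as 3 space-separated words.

String 1: 'GA==' → valid
String 2: 'qww=' → valid
String 3: 'r1rZZko=' → valid

Answer: yes yes yes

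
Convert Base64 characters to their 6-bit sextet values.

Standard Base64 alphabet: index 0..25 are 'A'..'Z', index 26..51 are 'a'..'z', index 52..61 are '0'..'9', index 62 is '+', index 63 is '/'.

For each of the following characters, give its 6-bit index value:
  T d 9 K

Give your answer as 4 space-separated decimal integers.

'T': A..Z range, ord('T') − ord('A') = 19
'd': a..z range, 26 + ord('d') − ord('a') = 29
'9': 0..9 range, 52 + ord('9') − ord('0') = 61
'K': A..Z range, ord('K') − ord('A') = 10

Answer: 19 29 61 10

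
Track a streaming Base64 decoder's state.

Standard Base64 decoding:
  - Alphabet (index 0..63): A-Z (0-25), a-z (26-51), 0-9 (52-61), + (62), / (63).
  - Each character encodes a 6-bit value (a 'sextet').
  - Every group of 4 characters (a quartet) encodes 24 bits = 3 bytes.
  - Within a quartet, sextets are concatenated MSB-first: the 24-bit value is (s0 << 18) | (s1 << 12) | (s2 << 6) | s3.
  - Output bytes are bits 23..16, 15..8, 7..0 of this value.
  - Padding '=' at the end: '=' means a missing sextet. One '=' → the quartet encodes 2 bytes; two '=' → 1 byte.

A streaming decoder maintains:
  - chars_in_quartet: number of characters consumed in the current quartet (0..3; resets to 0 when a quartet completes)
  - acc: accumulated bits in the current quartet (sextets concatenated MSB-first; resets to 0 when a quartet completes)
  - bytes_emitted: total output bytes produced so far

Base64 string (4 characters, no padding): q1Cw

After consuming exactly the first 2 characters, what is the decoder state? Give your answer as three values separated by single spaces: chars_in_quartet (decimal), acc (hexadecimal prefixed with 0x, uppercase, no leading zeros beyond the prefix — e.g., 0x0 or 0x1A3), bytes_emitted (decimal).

Answer: 2 0xAB5 0

Derivation:
After char 0 ('q'=42): chars_in_quartet=1 acc=0x2A bytes_emitted=0
After char 1 ('1'=53): chars_in_quartet=2 acc=0xAB5 bytes_emitted=0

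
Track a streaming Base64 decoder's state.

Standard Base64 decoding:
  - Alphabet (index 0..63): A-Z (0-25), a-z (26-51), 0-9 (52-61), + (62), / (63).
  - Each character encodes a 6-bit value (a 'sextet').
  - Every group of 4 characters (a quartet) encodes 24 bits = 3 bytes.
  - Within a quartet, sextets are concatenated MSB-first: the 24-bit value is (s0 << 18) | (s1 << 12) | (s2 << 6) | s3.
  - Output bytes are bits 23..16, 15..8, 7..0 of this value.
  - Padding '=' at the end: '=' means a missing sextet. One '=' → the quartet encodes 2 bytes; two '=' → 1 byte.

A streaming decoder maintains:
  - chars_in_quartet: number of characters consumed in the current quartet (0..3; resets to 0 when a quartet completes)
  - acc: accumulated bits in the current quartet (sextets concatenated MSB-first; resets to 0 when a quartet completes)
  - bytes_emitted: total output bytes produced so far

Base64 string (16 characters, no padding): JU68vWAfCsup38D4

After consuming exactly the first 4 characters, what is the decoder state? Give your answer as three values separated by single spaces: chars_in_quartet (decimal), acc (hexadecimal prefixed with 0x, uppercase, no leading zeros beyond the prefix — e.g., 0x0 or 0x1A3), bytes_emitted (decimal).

Answer: 0 0x0 3

Derivation:
After char 0 ('J'=9): chars_in_quartet=1 acc=0x9 bytes_emitted=0
After char 1 ('U'=20): chars_in_quartet=2 acc=0x254 bytes_emitted=0
After char 2 ('6'=58): chars_in_quartet=3 acc=0x953A bytes_emitted=0
After char 3 ('8'=60): chars_in_quartet=4 acc=0x254EBC -> emit 25 4E BC, reset; bytes_emitted=3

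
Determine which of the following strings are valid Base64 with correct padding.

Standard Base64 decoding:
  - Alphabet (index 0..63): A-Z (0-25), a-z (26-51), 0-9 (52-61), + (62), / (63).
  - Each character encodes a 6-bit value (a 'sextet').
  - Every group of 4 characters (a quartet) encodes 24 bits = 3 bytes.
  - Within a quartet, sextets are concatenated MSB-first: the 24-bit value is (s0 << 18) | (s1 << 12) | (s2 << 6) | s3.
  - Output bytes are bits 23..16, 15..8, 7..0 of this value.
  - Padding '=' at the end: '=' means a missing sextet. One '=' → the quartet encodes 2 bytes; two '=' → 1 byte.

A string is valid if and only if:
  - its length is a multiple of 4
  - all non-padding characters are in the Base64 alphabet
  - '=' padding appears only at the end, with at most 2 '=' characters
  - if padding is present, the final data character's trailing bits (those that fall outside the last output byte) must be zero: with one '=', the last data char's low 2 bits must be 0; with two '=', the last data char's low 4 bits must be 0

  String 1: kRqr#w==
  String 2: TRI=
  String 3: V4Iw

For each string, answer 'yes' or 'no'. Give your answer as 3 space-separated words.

String 1: 'kRqr#w==' → invalid (bad char(s): ['#'])
String 2: 'TRI=' → valid
String 3: 'V4Iw' → valid

Answer: no yes yes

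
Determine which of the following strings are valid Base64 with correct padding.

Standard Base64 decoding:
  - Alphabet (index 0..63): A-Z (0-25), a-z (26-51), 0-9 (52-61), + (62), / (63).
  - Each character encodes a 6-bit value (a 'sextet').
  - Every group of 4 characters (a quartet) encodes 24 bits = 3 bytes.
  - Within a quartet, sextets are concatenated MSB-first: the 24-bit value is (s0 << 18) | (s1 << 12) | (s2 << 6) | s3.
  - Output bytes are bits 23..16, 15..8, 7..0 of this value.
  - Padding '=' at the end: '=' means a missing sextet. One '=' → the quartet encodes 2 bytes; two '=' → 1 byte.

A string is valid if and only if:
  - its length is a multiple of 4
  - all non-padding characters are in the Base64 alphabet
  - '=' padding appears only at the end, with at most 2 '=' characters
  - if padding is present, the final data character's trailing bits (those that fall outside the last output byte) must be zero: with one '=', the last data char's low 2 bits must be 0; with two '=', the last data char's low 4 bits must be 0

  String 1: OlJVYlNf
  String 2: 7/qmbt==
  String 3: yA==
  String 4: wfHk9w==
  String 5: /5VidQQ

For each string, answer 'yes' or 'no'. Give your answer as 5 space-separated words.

String 1: 'OlJVYlNf' → valid
String 2: '7/qmbt==' → invalid (bad trailing bits)
String 3: 'yA==' → valid
String 4: 'wfHk9w==' → valid
String 5: '/5VidQQ' → invalid (len=7 not mult of 4)

Answer: yes no yes yes no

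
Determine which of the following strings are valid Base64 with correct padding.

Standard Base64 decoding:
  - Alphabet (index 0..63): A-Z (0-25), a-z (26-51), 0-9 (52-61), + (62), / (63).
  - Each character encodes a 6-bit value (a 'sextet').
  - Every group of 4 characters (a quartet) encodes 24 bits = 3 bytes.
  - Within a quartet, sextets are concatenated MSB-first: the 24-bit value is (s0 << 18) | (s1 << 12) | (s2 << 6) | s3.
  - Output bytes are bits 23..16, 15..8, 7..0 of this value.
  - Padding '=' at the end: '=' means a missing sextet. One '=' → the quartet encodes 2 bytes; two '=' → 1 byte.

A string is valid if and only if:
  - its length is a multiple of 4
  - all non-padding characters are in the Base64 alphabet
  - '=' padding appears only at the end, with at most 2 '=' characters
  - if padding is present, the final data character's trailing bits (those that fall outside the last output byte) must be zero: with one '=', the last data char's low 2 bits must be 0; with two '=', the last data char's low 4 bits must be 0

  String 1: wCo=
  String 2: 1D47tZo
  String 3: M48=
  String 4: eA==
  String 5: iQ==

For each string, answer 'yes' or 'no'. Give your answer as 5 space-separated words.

String 1: 'wCo=' → valid
String 2: '1D47tZo' → invalid (len=7 not mult of 4)
String 3: 'M48=' → valid
String 4: 'eA==' → valid
String 5: 'iQ==' → valid

Answer: yes no yes yes yes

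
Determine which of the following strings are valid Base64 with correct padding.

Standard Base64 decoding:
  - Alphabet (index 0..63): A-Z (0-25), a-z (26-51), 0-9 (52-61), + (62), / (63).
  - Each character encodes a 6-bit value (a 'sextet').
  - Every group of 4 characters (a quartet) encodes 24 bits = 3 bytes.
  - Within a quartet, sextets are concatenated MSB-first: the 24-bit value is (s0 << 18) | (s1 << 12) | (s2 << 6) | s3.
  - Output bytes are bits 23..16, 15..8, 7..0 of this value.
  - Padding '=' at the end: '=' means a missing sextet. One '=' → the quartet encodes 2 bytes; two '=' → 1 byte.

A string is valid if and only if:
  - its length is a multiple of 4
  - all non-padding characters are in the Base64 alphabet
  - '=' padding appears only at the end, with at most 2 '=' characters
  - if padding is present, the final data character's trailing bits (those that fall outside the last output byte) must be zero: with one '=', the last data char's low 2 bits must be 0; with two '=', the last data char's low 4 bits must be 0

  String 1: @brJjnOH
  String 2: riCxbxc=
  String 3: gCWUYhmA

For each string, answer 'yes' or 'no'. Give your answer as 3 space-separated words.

String 1: '@brJjnOH' → invalid (bad char(s): ['@'])
String 2: 'riCxbxc=' → valid
String 3: 'gCWUYhmA' → valid

Answer: no yes yes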